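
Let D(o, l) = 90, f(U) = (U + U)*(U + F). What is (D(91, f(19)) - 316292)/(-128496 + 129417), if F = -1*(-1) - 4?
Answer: -316202/921 ≈ -343.32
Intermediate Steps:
F = -3 (F = 1 - 4 = -3)
f(U) = 2*U*(-3 + U) (f(U) = (U + U)*(U - 3) = (2*U)*(-3 + U) = 2*U*(-3 + U))
(D(91, f(19)) - 316292)/(-128496 + 129417) = (90 - 316292)/(-128496 + 129417) = -316202/921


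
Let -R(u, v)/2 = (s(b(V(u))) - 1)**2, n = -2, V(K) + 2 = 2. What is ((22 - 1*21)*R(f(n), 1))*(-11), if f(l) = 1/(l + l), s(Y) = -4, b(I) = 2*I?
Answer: 550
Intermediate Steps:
V(K) = 0 (V(K) = -2 + 2 = 0)
f(l) = 1/(2*l)
R(u, v) = -50 (R(u, v) = -2*(-4 - 1)**2 = -2*(-5)**2 = -2*25 = -50)
((22 - 1*21)*R(f(n), 1))*(-11) = ((22 - 1*21)*(-50))*(-11) = ((22 - 21)*(-50))*(-11) = (1*(-50))*(-11) = -50*(-11) = 550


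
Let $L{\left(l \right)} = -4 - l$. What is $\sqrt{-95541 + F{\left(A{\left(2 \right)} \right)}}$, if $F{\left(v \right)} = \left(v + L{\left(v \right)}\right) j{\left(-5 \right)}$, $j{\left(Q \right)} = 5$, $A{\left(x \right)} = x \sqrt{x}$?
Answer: $i \sqrt{95561} \approx 309.13 i$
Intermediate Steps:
$A{\left(x \right)} = x^{\frac{3}{2}}$
$F{\left(v \right)} = -20$ ($F{\left(v \right)} = \left(v - \left(4 + v\right)\right) 5 = \left(-4\right) 5 = -20$)
$\sqrt{-95541 + F{\left(A{\left(2 \right)} \right)}} = \sqrt{-95541 - 20} = \sqrt{-95561} = i \sqrt{95561}$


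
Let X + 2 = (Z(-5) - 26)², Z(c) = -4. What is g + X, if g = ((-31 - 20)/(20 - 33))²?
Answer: 154363/169 ≈ 913.39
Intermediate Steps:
X = 898 (X = -2 + (-4 - 26)² = -2 + (-30)² = -2 + 900 = 898)
g = 2601/169 (g = (-51/(-13))² = (-51*(-1/13))² = (51/13)² = 2601/169 ≈ 15.391)
g + X = 2601/169 + 898 = 154363/169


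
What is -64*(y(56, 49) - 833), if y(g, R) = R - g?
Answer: 53760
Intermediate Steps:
-64*(y(56, 49) - 833) = -64*((49 - 1*56) - 833) = -64*((49 - 56) - 833) = -64*(-7 - 833) = -64*(-840) = 53760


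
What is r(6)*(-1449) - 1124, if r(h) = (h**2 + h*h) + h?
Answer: -114146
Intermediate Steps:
r(h) = h + 2*h**2 (r(h) = (h**2 + h**2) + h = 2*h**2 + h = h + 2*h**2)
r(6)*(-1449) - 1124 = (6*(1 + 2*6))*(-1449) - 1124 = (6*(1 + 12))*(-1449) - 1124 = (6*13)*(-1449) - 1124 = 78*(-1449) - 1124 = -113022 - 1124 = -114146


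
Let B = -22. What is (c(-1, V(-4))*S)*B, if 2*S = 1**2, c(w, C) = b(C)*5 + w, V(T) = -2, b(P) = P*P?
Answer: -209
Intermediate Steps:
b(P) = P**2
c(w, C) = w + 5*C**2 (c(w, C) = C**2*5 + w = 5*C**2 + w = w + 5*C**2)
S = 1/2 (S = (1/2)*1**2 = (1/2)*1 = 1/2 ≈ 0.50000)
(c(-1, V(-4))*S)*B = ((-1 + 5*(-2)**2)*(1/2))*(-22) = ((-1 + 5*4)*(1/2))*(-22) = ((-1 + 20)*(1/2))*(-22) = (19*(1/2))*(-22) = (19/2)*(-22) = -209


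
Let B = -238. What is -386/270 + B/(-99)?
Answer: 1447/1485 ≈ 0.97441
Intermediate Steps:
-386/270 + B/(-99) = -386/270 - 238/(-99) = -386*1/270 - 238*(-1/99) = -193/135 + 238/99 = 1447/1485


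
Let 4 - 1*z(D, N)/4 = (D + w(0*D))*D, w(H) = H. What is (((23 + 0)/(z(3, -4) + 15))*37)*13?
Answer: -11063/5 ≈ -2212.6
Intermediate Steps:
z(D, N) = 16 - 4*D**2 (z(D, N) = 16 - 4*(D + 0*D)*D = 16 - 4*(D + 0)*D = 16 - 4*D*D = 16 - 4*D**2)
(((23 + 0)/(z(3, -4) + 15))*37)*13 = (((23 + 0)/((16 - 4*3**2) + 15))*37)*13 = ((23/((16 - 4*9) + 15))*37)*13 = ((23/((16 - 36) + 15))*37)*13 = ((23/(-20 + 15))*37)*13 = ((23/(-5))*37)*13 = ((23*(-1/5))*37)*13 = -23/5*37*13 = -851/5*13 = -11063/5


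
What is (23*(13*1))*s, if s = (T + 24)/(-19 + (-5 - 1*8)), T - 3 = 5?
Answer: -299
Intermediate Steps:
T = 8 (T = 3 + 5 = 8)
s = -1 (s = (8 + 24)/(-19 + (-5 - 1*8)) = 32/(-19 + (-5 - 8)) = 32/(-19 - 13) = 32/(-32) = 32*(-1/32) = -1)
(23*(13*1))*s = (23*(13*1))*(-1) = (23*13)*(-1) = 299*(-1) = -299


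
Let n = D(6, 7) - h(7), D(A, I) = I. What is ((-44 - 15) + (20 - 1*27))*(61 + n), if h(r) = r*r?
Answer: -1254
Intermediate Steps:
h(r) = r²
n = -42 (n = 7 - 1*7² = 7 - 1*49 = 7 - 49 = -42)
((-44 - 15) + (20 - 1*27))*(61 + n) = ((-44 - 15) + (20 - 1*27))*(61 - 42) = (-59 + (20 - 27))*19 = (-59 - 7)*19 = -66*19 = -1254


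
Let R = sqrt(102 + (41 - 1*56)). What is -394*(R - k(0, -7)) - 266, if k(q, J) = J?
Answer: -3024 - 394*sqrt(87) ≈ -6699.0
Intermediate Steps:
R = sqrt(87) (R = sqrt(102 + (41 - 56)) = sqrt(102 - 15) = sqrt(87) ≈ 9.3274)
-394*(R - k(0, -7)) - 266 = -394*(sqrt(87) - 1*(-7)) - 266 = -394*(sqrt(87) + 7) - 266 = -394*(7 + sqrt(87)) - 266 = (-2758 - 394*sqrt(87)) - 266 = -3024 - 394*sqrt(87)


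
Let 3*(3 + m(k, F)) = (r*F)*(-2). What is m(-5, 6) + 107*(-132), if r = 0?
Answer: -14127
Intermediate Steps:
m(k, F) = -3 (m(k, F) = -3 + ((0*F)*(-2))/3 = -3 + (0*(-2))/3 = -3 + (⅓)*0 = -3 + 0 = -3)
m(-5, 6) + 107*(-132) = -3 + 107*(-132) = -3 - 14124 = -14127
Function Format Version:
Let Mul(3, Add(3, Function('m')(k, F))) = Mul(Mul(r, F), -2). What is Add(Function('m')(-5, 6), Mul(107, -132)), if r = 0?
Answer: -14127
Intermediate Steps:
Function('m')(k, F) = -3 (Function('m')(k, F) = Add(-3, Mul(Rational(1, 3), Mul(Mul(0, F), -2))) = Add(-3, Mul(Rational(1, 3), Mul(0, -2))) = Add(-3, Mul(Rational(1, 3), 0)) = Add(-3, 0) = -3)
Add(Function('m')(-5, 6), Mul(107, -132)) = Add(-3, Mul(107, -132)) = Add(-3, -14124) = -14127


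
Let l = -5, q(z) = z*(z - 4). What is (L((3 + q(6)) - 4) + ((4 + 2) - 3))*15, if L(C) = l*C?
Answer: -780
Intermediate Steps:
q(z) = z*(-4 + z)
L(C) = -5*C
(L((3 + q(6)) - 4) + ((4 + 2) - 3))*15 = (-5*((3 + 6*(-4 + 6)) - 4) + ((4 + 2) - 3))*15 = (-5*((3 + 6*2) - 4) + (6 - 3))*15 = (-5*((3 + 12) - 4) + 3)*15 = (-5*(15 - 4) + 3)*15 = (-5*11 + 3)*15 = (-55 + 3)*15 = -52*15 = -780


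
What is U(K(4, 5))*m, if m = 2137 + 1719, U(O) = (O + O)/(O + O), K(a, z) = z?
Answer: 3856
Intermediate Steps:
U(O) = 1 (U(O) = (2*O)/((2*O)) = (2*O)*(1/(2*O)) = 1)
m = 3856
U(K(4, 5))*m = 1*3856 = 3856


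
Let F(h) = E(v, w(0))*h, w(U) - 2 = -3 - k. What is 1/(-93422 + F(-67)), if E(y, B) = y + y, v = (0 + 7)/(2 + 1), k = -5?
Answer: -3/281204 ≈ -1.0668e-5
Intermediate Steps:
w(U) = 4 (w(U) = 2 + (-3 - 1*(-5)) = 2 + (-3 + 5) = 2 + 2 = 4)
v = 7/3 ≈ 2.3333
E(y, B) = 2*y
F(h) = 14*h/3 (F(h) = (2*(7/3))*h = 14*h/3)
1/(-93422 + F(-67)) = 1/(-93422 + (14/3)*(-67)) = 1/(-93422 - 938/3) = 1/(-281204/3) = -3/281204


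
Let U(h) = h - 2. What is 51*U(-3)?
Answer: -255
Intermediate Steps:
U(h) = -2 + h
51*U(-3) = 51*(-2 - 3) = 51*(-5) = -255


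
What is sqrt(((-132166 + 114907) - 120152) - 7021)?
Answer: 12*I*sqrt(1003) ≈ 380.04*I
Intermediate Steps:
sqrt(((-132166 + 114907) - 120152) - 7021) = sqrt((-17259 - 120152) - 7021) = sqrt(-137411 - 7021) = sqrt(-144432) = 12*I*sqrt(1003)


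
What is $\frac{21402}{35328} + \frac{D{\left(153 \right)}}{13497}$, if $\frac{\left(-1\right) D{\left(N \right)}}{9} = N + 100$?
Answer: $\frac{1052631}{2408192} \approx 0.4371$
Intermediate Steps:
$D{\left(N \right)} = -900 - 9 N$ ($D{\left(N \right)} = - 9 \left(N + 100\right) = - 9 \left(100 + N\right) = -900 - 9 N$)
$\frac{21402}{35328} + \frac{D{\left(153 \right)}}{13497} = \frac{21402}{35328} + \frac{-900 - 1377}{13497} = 21402 \cdot \frac{1}{35328} + \left(-900 - 1377\right) \frac{1}{13497} = \frac{3567}{5888} - \frac{69}{409} = \frac{1052631}{2408192}$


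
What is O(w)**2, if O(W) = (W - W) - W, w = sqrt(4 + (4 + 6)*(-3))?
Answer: -26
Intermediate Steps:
w = I*sqrt(26) (w = sqrt(4 + 10*(-3)) = sqrt(4 - 30) = sqrt(-26) = I*sqrt(26) ≈ 5.099*I)
O(W) = -W (O(W) = 0 - W = -W)
O(w)**2 = (-I*sqrt(26))**2 = -26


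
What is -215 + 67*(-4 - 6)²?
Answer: 6485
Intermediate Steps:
-215 + 67*(-4 - 6)² = -215 + 67*(-10)² = -215 + 67*100 = -215 + 6700 = 6485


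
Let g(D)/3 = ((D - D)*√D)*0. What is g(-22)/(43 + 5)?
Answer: 0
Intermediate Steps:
g(D) = 0 (g(D) = 3*(((D - D)*√D)*0) = 3*((0*√D)*0) = 3*(0*0) = 3*0 = 0)
g(-22)/(43 + 5) = 0/(43 + 5) = 0/48 = 0*(1/48) = 0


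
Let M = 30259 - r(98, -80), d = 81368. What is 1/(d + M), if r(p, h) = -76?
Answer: 1/111703 ≈ 8.9523e-6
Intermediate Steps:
M = 30335 (M = 30259 - 1*(-76) = 30259 + 76 = 30335)
1/(d + M) = 1/(81368 + 30335) = 1/111703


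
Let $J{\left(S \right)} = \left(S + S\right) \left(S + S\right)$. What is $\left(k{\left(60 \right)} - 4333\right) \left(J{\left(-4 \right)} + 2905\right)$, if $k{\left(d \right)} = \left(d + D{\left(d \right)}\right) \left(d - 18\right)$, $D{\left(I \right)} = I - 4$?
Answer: $1600291$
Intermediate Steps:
$D{\left(I \right)} = -4 + I$
$J{\left(S \right)} = 4 S^{2}$ ($J{\left(S \right)} = 2 S 2 S = 4 S^{2}$)
$k{\left(d \right)} = \left(-18 + d\right) \left(-4 + 2 d\right)$ ($k{\left(d \right)} = \left(d + \left(-4 + d\right)\right) \left(d - 18\right) = \left(-4 + 2 d\right) \left(-18 + d\right) = \left(-18 + d\right) \left(-4 + 2 d\right)$)
$\left(k{\left(60 \right)} - 4333\right) \left(J{\left(-4 \right)} + 2905\right) = \left(\left(72 - 2400 + 2 \cdot 60^{2}\right) - 4333\right) \left(4 \left(-4\right)^{2} + 2905\right) = \left(\left(72 - 2400 + 2 \cdot 3600\right) - 4333\right) \left(4 \cdot 16 + 2905\right) = \left(\left(72 - 2400 + 7200\right) - 4333\right) \left(64 + 2905\right) = \left(4872 - 4333\right) 2969 = 539 \cdot 2969 = 1600291$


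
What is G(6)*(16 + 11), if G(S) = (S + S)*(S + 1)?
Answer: 2268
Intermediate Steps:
G(S) = 2*S*(1 + S) (G(S) = (2*S)*(1 + S) = 2*S*(1 + S))
G(6)*(16 + 11) = (2*6*(1 + 6))*(16 + 11) = (2*6*7)*27 = 84*27 = 2268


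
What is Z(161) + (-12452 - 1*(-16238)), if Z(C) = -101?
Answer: 3685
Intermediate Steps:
Z(161) + (-12452 - 1*(-16238)) = -101 + (-12452 - 1*(-16238)) = -101 + (-12452 + 16238) = -101 + 3786 = 3685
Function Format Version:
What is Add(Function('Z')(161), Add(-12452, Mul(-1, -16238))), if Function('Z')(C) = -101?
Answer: 3685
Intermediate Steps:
Add(Function('Z')(161), Add(-12452, Mul(-1, -16238))) = Add(-101, Add(-12452, Mul(-1, -16238))) = Add(-101, Add(-12452, 16238)) = Add(-101, 3786) = 3685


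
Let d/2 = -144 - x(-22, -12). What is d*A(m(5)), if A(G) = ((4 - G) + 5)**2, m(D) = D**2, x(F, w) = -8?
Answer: -69632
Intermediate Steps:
A(G) = (9 - G)**2
d = -272 (d = 2*(-144 - 1*(-8)) = 2*(-144 + 8) = 2*(-136) = -272)
d*A(m(5)) = -272*(-9 + 5**2)**2 = -272*(-9 + 25)**2 = -272*16**2 = -272*256 = -69632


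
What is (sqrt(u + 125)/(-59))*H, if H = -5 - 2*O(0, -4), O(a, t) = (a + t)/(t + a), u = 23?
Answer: 14*sqrt(37)/59 ≈ 1.4434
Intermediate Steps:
O(a, t) = 1 (O(a, t) = (a + t)/(a + t) = 1)
H = -7 (H = -5 - 2*1 = -5 - 2 = -7)
(sqrt(u + 125)/(-59))*H = (sqrt(23 + 125)/(-59))*(-7) = (sqrt(148)*(-1/59))*(-7) = ((2*sqrt(37))*(-1/59))*(-7) = -2*sqrt(37)/59*(-7) = 14*sqrt(37)/59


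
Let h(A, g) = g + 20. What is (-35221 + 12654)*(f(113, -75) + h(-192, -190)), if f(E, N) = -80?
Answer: 5641750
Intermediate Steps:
h(A, g) = 20 + g
(-35221 + 12654)*(f(113, -75) + h(-192, -190)) = (-35221 + 12654)*(-80 + (20 - 190)) = -22567*(-80 - 170) = -22567*(-250) = 5641750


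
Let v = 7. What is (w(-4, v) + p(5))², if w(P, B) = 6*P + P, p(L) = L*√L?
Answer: 909 - 280*√5 ≈ 282.90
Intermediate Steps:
p(L) = L^(3/2)
w(P, B) = 7*P
(w(-4, v) + p(5))² = (7*(-4) + 5^(3/2))² = (-28 + 5*√5)²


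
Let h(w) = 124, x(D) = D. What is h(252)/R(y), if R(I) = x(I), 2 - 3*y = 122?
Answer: -31/10 ≈ -3.1000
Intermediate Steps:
y = -40 (y = ⅔ - ⅓*122 = ⅔ - 122/3 = -40)
R(I) = I
h(252)/R(y) = 124/(-40) = 124*(-1/40) = -31/10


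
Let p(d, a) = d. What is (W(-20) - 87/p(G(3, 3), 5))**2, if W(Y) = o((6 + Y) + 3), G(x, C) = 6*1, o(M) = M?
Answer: 2601/4 ≈ 650.25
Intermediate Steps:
G(x, C) = 6
W(Y) = 9 + Y (W(Y) = (6 + Y) + 3 = 9 + Y)
(W(-20) - 87/p(G(3, 3), 5))**2 = ((9 - 20) - 87/6)**2 = (-11 - 87*1/6)**2 = (-11 - 29/2)**2 = (-51/2)**2 = 2601/4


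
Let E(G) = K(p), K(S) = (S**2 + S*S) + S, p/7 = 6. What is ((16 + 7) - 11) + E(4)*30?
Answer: 107112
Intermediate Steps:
p = 42 (p = 7*6 = 42)
K(S) = S + 2*S**2 (K(S) = (S**2 + S**2) + S = 2*S**2 + S = S + 2*S**2)
E(G) = 3570 (E(G) = 42*(1 + 2*42) = 42*(1 + 84) = 42*85 = 3570)
((16 + 7) - 11) + E(4)*30 = ((16 + 7) - 11) + 3570*30 = (23 - 11) + 107100 = 12 + 107100 = 107112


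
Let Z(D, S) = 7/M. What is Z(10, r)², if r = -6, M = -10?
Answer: 49/100 ≈ 0.49000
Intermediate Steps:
Z(D, S) = -7/10 (Z(D, S) = 7/(-10) = 7*(-⅒) = -7/10)
Z(10, r)² = (-7/10)² = 49/100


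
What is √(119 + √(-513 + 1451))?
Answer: √(119 + √938) ≈ 12.232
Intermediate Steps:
√(119 + √(-513 + 1451)) = √(119 + √938)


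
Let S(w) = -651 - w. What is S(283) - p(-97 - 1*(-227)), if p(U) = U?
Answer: -1064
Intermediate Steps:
S(283) - p(-97 - 1*(-227)) = (-651 - 1*283) - (-97 - 1*(-227)) = (-651 - 283) - (-97 + 227) = -934 - 1*130 = -934 - 130 = -1064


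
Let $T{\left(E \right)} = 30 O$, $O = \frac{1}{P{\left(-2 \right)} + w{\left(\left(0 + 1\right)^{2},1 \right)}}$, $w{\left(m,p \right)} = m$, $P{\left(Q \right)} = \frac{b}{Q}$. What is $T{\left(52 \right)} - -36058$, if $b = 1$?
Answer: $36118$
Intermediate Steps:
$P{\left(Q \right)} = \frac{1}{Q}$ ($P{\left(Q \right)} = 1 \frac{1}{Q} = \frac{1}{Q}$)
$O = 2$ ($O = \frac{1}{\frac{1}{-2} + \left(0 + 1\right)^{2}} = \frac{1}{- \frac{1}{2} + 1^{2}} = \frac{1}{- \frac{1}{2} + 1} = \frac{1}{\frac{1}{2}} = 2$)
$T{\left(E \right)} = 60$ ($T{\left(E \right)} = 30 \cdot 2 = 60$)
$T{\left(52 \right)} - -36058 = 60 - -36058 = 60 + 36058 = 36118$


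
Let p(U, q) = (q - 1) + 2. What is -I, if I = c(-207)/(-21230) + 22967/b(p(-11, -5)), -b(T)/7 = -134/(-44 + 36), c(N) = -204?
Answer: 139304426/711205 ≈ 195.87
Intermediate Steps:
p(U, q) = 1 + q (p(U, q) = (-1 + q) + 2 = 1 + q)
b(T) = -469/4 (b(T) = -(-938)/(-44 + 36) = -(-938)/(-8) = -(-938)*(-1)/8 = -7*67/4 = -469/4)
I = -139304426/711205 (I = -204/(-21230) + 22967/(-469/4) = -204*(-1/21230) + 22967*(-4/469) = 102/10615 - 13124/67 = -139304426/711205 ≈ -195.87)
-I = -1*(-139304426/711205) = 139304426/711205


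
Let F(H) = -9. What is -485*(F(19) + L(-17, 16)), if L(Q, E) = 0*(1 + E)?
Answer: 4365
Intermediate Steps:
L(Q, E) = 0
-485*(F(19) + L(-17, 16)) = -485*(-9 + 0) = -485*(-9) = 4365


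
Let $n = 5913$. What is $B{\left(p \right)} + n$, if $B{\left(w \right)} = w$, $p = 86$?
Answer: $5999$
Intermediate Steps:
$B{\left(p \right)} + n = 86 + 5913 = 5999$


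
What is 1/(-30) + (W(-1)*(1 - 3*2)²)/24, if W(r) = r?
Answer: -43/40 ≈ -1.0750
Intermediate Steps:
1/(-30) + (W(-1)*(1 - 3*2)²)/24 = 1/(-30) + (-(1 - 3*2)²)/24 = -1/30 + (-(1 - 6)²)/24 = -1/30 + (-1*(-5)²)/24 = -1/30 + (-1*25)/24 = -1/30 + (1/24)*(-25) = -1/30 - 25/24 = -43/40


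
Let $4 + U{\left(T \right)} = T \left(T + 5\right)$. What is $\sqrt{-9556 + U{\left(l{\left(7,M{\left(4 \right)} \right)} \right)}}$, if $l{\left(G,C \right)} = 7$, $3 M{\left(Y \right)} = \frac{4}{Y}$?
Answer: $2 i \sqrt{2369} \approx 97.345 i$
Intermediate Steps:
$M{\left(Y \right)} = \frac{4}{3 Y}$ ($M{\left(Y \right)} = \frac{4 \frac{1}{Y}}{3} = \frac{4}{3 Y}$)
$U{\left(T \right)} = -4 + T \left(5 + T\right)$ ($U{\left(T \right)} = -4 + T \left(T + 5\right) = -4 + T \left(5 + T\right)$)
$\sqrt{-9556 + U{\left(l{\left(7,M{\left(4 \right)} \right)} \right)}} = \sqrt{-9556 + \left(-4 + 7^{2} + 5 \cdot 7\right)} = \sqrt{-9556 + \left(-4 + 49 + 35\right)} = \sqrt{-9556 + 80} = \sqrt{-9476} = 2 i \sqrt{2369}$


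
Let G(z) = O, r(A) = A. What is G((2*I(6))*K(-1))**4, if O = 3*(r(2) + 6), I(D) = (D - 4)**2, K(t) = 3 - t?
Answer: 331776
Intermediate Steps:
I(D) = (-4 + D)**2
O = 24 (O = 3*(2 + 6) = 3*8 = 24)
G(z) = 24
G((2*I(6))*K(-1))**4 = 24**4 = 331776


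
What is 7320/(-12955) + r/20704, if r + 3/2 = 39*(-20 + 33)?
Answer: -58001811/107288128 ≈ -0.54062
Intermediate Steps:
r = 1011/2 (r = -3/2 + 39*(-20 + 33) = -3/2 + 39*13 = -3/2 + 507 = 1011/2 ≈ 505.50)
7320/(-12955) + r/20704 = 7320/(-12955) + (1011/2)/20704 = 7320*(-1/12955) + (1011/2)*(1/20704) = -1464/2591 + 1011/41408 = -58001811/107288128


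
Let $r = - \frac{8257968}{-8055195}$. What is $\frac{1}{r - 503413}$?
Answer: $- \frac{2685065}{1351693874189} \approx -1.9864 \cdot 10^{-6}$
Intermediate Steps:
$r = \frac{2752656}{2685065}$ ($r = \left(-8257968\right) \left(- \frac{1}{8055195}\right) = \frac{2752656}{2685065} \approx 1.0252$)
$\frac{1}{r - 503413} = \frac{1}{\frac{2752656}{2685065} - 503413} = \frac{1}{- \frac{1351693874189}{2685065}} = - \frac{2685065}{1351693874189}$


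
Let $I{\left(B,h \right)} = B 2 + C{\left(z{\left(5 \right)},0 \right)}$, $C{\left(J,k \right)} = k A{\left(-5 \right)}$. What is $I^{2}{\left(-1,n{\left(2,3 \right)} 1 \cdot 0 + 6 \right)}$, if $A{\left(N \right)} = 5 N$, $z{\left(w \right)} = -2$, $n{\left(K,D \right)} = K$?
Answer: $4$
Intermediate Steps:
$C{\left(J,k \right)} = - 25 k$ ($C{\left(J,k \right)} = k 5 \left(-5\right) = k \left(-25\right) = - 25 k$)
$I{\left(B,h \right)} = 2 B$ ($I{\left(B,h \right)} = B 2 - 0 = 2 B + 0 = 2 B$)
$I^{2}{\left(-1,n{\left(2,3 \right)} 1 \cdot 0 + 6 \right)} = \left(2 \left(-1\right)\right)^{2} = \left(-2\right)^{2} = 4$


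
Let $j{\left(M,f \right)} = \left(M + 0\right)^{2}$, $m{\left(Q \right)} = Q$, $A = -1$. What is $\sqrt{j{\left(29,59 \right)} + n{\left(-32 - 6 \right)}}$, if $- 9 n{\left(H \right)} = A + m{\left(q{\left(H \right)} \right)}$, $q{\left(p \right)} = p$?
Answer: $\frac{2 \sqrt{1902}}{3} \approx 29.075$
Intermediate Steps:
$j{\left(M,f \right)} = M^{2}$
$n{\left(H \right)} = \frac{1}{9} - \frac{H}{9}$ ($n{\left(H \right)} = - \frac{-1 + H}{9} = \frac{1}{9} - \frac{H}{9}$)
$\sqrt{j{\left(29,59 \right)} + n{\left(-32 - 6 \right)}} = \sqrt{29^{2} - \left(- \frac{1}{9} + \frac{-32 - 6}{9}\right)} = \sqrt{841 + \left(\frac{1}{9} - - \frac{38}{9}\right)} = \sqrt{841 + \left(\frac{1}{9} + \frac{38}{9}\right)} = \sqrt{841 + \frac{13}{3}} = \sqrt{\frac{2536}{3}} = \frac{2 \sqrt{1902}}{3}$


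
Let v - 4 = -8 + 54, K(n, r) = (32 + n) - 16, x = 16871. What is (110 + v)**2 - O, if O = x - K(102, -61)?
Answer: 8847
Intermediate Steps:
K(n, r) = 16 + n
v = 50 (v = 4 + (-8 + 54) = 4 + 46 = 50)
O = 16753 (O = 16871 - (16 + 102) = 16871 - 1*118 = 16871 - 118 = 16753)
(110 + v)**2 - O = (110 + 50)**2 - 1*16753 = 160**2 - 16753 = 25600 - 16753 = 8847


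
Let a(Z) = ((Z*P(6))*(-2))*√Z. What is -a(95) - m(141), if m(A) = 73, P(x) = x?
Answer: -73 + 1140*√95 ≈ 11038.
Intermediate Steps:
a(Z) = -12*Z^(3/2) (a(Z) = ((Z*6)*(-2))*√Z = ((6*Z)*(-2))*√Z = (-12*Z)*√Z = -12*Z^(3/2))
-a(95) - m(141) = -(-12)*95^(3/2) - 1*73 = -(-12)*95*√95 - 73 = -(-1140)*√95 - 73 = 1140*√95 - 73 = -73 + 1140*√95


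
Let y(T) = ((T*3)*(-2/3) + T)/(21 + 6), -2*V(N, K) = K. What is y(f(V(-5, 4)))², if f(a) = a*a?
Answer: 16/729 ≈ 0.021948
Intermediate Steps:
V(N, K) = -K/2
f(a) = a²
y(T) = -T/27 (y(T) = ((3*T)*(-2*⅓) + T)/27 = ((3*T)*(-⅔) + T)*(1/27) = (-2*T + T)*(1/27) = -T*(1/27) = -T/27)
y(f(V(-5, 4)))² = (-(-½*4)²/27)² = (-1/27*(-2)²)² = (-1/27*4)² = (-4/27)² = 16/729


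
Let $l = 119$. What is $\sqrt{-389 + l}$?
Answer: $3 i \sqrt{30} \approx 16.432 i$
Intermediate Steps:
$\sqrt{-389 + l} = \sqrt{-389 + 119} = \sqrt{-270} = 3 i \sqrt{30}$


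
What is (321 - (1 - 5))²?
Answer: 105625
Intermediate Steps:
(321 - (1 - 5))² = (321 - 1*(-4))² = (321 + 4)² = 325² = 105625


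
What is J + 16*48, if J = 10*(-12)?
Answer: 648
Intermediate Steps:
J = -120
J + 16*48 = -120 + 16*48 = -120 + 768 = 648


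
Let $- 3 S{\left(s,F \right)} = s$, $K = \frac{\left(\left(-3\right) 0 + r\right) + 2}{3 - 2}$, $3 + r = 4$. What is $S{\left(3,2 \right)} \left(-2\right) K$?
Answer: $6$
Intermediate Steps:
$r = 1$ ($r = -3 + 4 = 1$)
$K = 3$ ($K = \frac{\left(\left(-3\right) 0 + 1\right) + 2}{3 - 2} = \frac{\left(0 + 1\right) + 2}{1} = \left(1 + 2\right) 1 = 3 \cdot 1 = 3$)
$S{\left(s,F \right)} = - \frac{s}{3}$
$S{\left(3,2 \right)} \left(-2\right) K = \left(- \frac{1}{3}\right) 3 \left(-2\right) 3 = \left(-1\right) \left(-2\right) 3 = 2 \cdot 3 = 6$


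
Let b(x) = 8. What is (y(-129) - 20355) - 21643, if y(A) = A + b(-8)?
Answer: -42119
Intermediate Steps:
y(A) = 8 + A (y(A) = A + 8 = 8 + A)
(y(-129) - 20355) - 21643 = ((8 - 129) - 20355) - 21643 = (-121 - 20355) - 21643 = -20476 - 21643 = -42119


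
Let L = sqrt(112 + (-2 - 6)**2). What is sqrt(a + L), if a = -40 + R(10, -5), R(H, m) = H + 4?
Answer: sqrt(-26 + 4*sqrt(11)) ≈ 3.5684*I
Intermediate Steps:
R(H, m) = 4 + H
a = -26 (a = -40 + (4 + 10) = -40 + 14 = -26)
L = 4*sqrt(11) (L = sqrt(112 + (-8)**2) = sqrt(112 + 64) = sqrt(176) = 4*sqrt(11) ≈ 13.266)
sqrt(a + L) = sqrt(-26 + 4*sqrt(11))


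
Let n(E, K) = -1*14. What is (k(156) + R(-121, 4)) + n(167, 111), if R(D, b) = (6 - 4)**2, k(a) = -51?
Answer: -61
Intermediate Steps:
R(D, b) = 4 (R(D, b) = 2**2 = 4)
n(E, K) = -14
(k(156) + R(-121, 4)) + n(167, 111) = (-51 + 4) - 14 = -47 - 14 = -61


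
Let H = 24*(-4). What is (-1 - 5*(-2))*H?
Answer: -864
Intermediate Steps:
H = -96
(-1 - 5*(-2))*H = (-1 - 5*(-2))*(-96) = (-1 + 10)*(-96) = 9*(-96) = -864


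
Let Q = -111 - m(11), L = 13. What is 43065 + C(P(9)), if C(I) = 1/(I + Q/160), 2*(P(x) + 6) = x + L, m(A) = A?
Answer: 14599115/339 ≈ 43065.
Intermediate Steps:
P(x) = 1/2 + x/2 (P(x) = -6 + (x + 13)/2 = -6 + (13 + x)/2 = -6 + (13/2 + x/2) = 1/2 + x/2)
Q = -122 (Q = -111 - 1*11 = -111 - 11 = -122)
C(I) = 1/(-61/80 + I) (C(I) = 1/(I - 122/160) = 1/(I - 122*1/160) = 1/(I - 61/80) = 1/(-61/80 + I))
43065 + C(P(9)) = 43065 + 80/(-61 + 80*(1/2 + (1/2)*9)) = 43065 + 80/(-61 + 80*(1/2 + 9/2)) = 43065 + 80/(-61 + 80*5) = 43065 + 80/(-61 + 400) = 43065 + 80/339 = 14599115/339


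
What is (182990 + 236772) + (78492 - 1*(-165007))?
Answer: 663261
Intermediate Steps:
(182990 + 236772) + (78492 - 1*(-165007)) = 419762 + (78492 + 165007) = 419762 + 243499 = 663261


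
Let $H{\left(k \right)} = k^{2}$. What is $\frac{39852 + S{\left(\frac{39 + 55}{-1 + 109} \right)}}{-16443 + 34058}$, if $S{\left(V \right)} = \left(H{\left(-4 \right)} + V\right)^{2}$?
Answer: $\frac{117038353}{51365340} \approx 2.2785$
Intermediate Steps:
$S{\left(V \right)} = \left(16 + V\right)^{2}$ ($S{\left(V \right)} = \left(\left(-4\right)^{2} + V\right)^{2} = \left(16 + V\right)^{2}$)
$\frac{39852 + S{\left(\frac{39 + 55}{-1 + 109} \right)}}{-16443 + 34058} = \frac{39852 + \left(16 + \frac{39 + 55}{-1 + 109}\right)^{2}}{-16443 + 34058} = \frac{39852 + \left(16 + \frac{94}{108}\right)^{2}}{17615} = \left(39852 + \left(16 + 94 \cdot \frac{1}{108}\right)^{2}\right) \frac{1}{17615} = \left(39852 + \left(16 + \frac{47}{54}\right)^{2}\right) \frac{1}{17615} = \left(39852 + \left(\frac{911}{54}\right)^{2}\right) \frac{1}{17615} = \left(39852 + \frac{829921}{2916}\right) \frac{1}{17615} = \frac{117038353}{2916} \cdot \frac{1}{17615} = \frac{117038353}{51365340}$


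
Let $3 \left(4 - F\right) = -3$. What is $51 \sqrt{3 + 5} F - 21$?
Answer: $-21 + 510 \sqrt{2} \approx 700.25$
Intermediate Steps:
$F = 5$ ($F = 4 - -1 = 4 + 1 = 5$)
$51 \sqrt{3 + 5} F - 21 = 51 \sqrt{3 + 5} \cdot 5 - 21 = 51 \sqrt{8} \cdot 5 - 21 = 51 \cdot 2 \sqrt{2} \cdot 5 - 21 = 51 \cdot 10 \sqrt{2} - 21 = 510 \sqrt{2} - 21 = -21 + 510 \sqrt{2}$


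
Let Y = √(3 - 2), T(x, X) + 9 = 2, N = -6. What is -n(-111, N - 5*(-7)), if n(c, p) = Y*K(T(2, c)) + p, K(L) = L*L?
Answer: -78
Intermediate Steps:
T(x, X) = -7 (T(x, X) = -9 + 2 = -7)
Y = 1 (Y = √1 = 1)
K(L) = L²
n(c, p) = 49 + p (n(c, p) = 1*(-7)² + p = 1*49 + p = 49 + p)
-n(-111, N - 5*(-7)) = -(49 + (-6 - 5*(-7))) = -(49 + (-6 + 35)) = -(49 + 29) = -1*78 = -78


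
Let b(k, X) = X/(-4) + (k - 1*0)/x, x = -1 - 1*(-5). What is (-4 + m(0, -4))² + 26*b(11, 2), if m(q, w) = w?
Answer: 245/2 ≈ 122.50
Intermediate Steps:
x = 4 (x = -1 + 5 = 4)
b(k, X) = -X/4 + k/4 (b(k, X) = X/(-4) + (k - 1*0)/4 = X*(-¼) + (k + 0)*(¼) = -X/4 + k*(¼) = -X/4 + k/4)
(-4 + m(0, -4))² + 26*b(11, 2) = (-4 - 4)² + 26*(-¼*2 + (¼)*11) = (-8)² + 26*(-½ + 11/4) = 64 + 26*(9/4) = 64 + 117/2 = 245/2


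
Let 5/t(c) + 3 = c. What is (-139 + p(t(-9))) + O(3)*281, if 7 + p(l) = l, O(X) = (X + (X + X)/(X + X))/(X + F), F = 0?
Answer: 913/4 ≈ 228.25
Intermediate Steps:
t(c) = 5/(-3 + c)
O(X) = (1 + X)/X (O(X) = (X + (X + X)/(X + X))/(X + 0) = (X + (2*X)/((2*X)))/X = (X + (2*X)*(1/(2*X)))/X = (X + 1)/X = (1 + X)/X)
p(l) = -7 + l
(-139 + p(t(-9))) + O(3)*281 = (-139 + (-7 + 5/(-3 - 9))) + ((1 + 3)/3)*281 = (-139 + (-7 + 5/(-12))) + ((1/3)*4)*281 = (-139 + (-7 + 5*(-1/12))) + (4/3)*281 = (-139 + (-7 - 5/12)) + 1124/3 = (-139 - 89/12) + 1124/3 = -1757/12 + 1124/3 = 913/4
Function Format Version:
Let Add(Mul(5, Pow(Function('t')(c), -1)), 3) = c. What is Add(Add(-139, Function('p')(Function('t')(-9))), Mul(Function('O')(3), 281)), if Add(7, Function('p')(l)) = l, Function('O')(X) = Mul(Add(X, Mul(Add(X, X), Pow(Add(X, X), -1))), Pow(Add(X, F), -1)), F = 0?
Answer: Rational(913, 4) ≈ 228.25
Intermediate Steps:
Function('t')(c) = Mul(5, Pow(Add(-3, c), -1))
Function('O')(X) = Mul(Pow(X, -1), Add(1, X)) (Function('O')(X) = Mul(Add(X, Mul(Add(X, X), Pow(Add(X, X), -1))), Pow(Add(X, 0), -1)) = Mul(Add(X, Mul(Mul(2, X), Pow(Mul(2, X), -1))), Pow(X, -1)) = Mul(Add(X, Mul(Mul(2, X), Mul(Rational(1, 2), Pow(X, -1)))), Pow(X, -1)) = Mul(Add(X, 1), Pow(X, -1)) = Mul(Add(1, X), Pow(X, -1)) = Mul(Pow(X, -1), Add(1, X)))
Function('p')(l) = Add(-7, l)
Add(Add(-139, Function('p')(Function('t')(-9))), Mul(Function('O')(3), 281)) = Add(Add(-139, Add(-7, Mul(5, Pow(Add(-3, -9), -1)))), Mul(Mul(Pow(3, -1), Add(1, 3)), 281)) = Add(Add(-139, Add(-7, Mul(5, Pow(-12, -1)))), Mul(Mul(Rational(1, 3), 4), 281)) = Add(Add(-139, Add(-7, Mul(5, Rational(-1, 12)))), Mul(Rational(4, 3), 281)) = Add(Add(-139, Add(-7, Rational(-5, 12))), Rational(1124, 3)) = Add(Add(-139, Rational(-89, 12)), Rational(1124, 3)) = Add(Rational(-1757, 12), Rational(1124, 3)) = Rational(913, 4)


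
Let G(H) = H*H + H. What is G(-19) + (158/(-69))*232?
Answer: -13058/69 ≈ -189.25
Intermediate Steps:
G(H) = H + H**2 (G(H) = H**2 + H = H + H**2)
G(-19) + (158/(-69))*232 = -19*(1 - 19) + (158/(-69))*232 = -19*(-18) + (158*(-1/69))*232 = 342 - 158/69*232 = 342 - 36656/69 = -13058/69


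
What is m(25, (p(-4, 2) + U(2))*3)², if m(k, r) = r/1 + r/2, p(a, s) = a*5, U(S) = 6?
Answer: 3969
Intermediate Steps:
p(a, s) = 5*a
m(k, r) = 3*r/2 (m(k, r) = r*1 + r*(½) = r + r/2 = 3*r/2)
m(25, (p(-4, 2) + U(2))*3)² = (3*((5*(-4) + 6)*3)/2)² = (3*((-20 + 6)*3)/2)² = (3*(-14*3)/2)² = ((3/2)*(-42))² = (-63)² = 3969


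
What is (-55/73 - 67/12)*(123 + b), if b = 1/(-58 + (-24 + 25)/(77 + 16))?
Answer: -613613091/787378 ≈ -779.31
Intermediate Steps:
b = -93/5393 (b = 1/(-58 + 1/93) = 1/(-5393/93) = -93/5393 ≈ -0.017245)
(-55/73 - 67/12)*(123 + b) = (-55/73 - 67/12)*(123 - 93/5393) = (-55*1/73 - 67*1/12)*(663246/5393) = (-55/73 - 67/12)*(663246/5393) = -5551/876*663246/5393 = -613613091/787378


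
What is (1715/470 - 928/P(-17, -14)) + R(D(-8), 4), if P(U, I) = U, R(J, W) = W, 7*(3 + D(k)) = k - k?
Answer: 99455/1598 ≈ 62.237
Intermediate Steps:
D(k) = -3 (D(k) = -3 + (k - k)/7 = -3 + (1/7)*0 = -3 + 0 = -3)
(1715/470 - 928/P(-17, -14)) + R(D(-8), 4) = (1715/470 - 928/(-17)) + 4 = (1715*(1/470) - 928*(-1/17)) + 4 = (343/94 + 928/17) + 4 = 93063/1598 + 4 = 99455/1598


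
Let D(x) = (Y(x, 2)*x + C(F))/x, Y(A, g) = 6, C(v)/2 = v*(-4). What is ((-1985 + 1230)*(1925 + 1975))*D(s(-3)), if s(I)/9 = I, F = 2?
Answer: -174707000/9 ≈ -1.9412e+7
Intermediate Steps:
C(v) = -8*v (C(v) = 2*(v*(-4)) = 2*(-4*v) = -8*v)
s(I) = 9*I
D(x) = (-16 + 6*x)/x (D(x) = (6*x - 8*2)/x = (6*x - 16)/x = (-16 + 6*x)/x)
((-1985 + 1230)*(1925 + 1975))*D(s(-3)) = ((-1985 + 1230)*(1925 + 1975))*(6 - 16/(9*(-3))) = (-755*3900)*(6 - 16/(-27)) = -2944500*(6 - 16*(-1/27)) = -2944500*(6 + 16/27) = -2944500*178/27 = -174707000/9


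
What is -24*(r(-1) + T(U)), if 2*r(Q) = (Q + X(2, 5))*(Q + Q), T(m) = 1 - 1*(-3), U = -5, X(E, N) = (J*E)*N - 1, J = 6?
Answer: 1296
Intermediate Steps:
X(E, N) = -1 + 6*E*N (X(E, N) = (6*E)*N - 1 = 6*E*N - 1 = -1 + 6*E*N)
T(m) = 4 (T(m) = 1 + 3 = 4)
r(Q) = Q*(59 + Q) (r(Q) = ((Q + (-1 + 6*2*5))*(Q + Q))/2 = ((Q + (-1 + 60))*(2*Q))/2 = ((Q + 59)*(2*Q))/2 = ((59 + Q)*(2*Q))/2 = (2*Q*(59 + Q))/2 = Q*(59 + Q))
-24*(r(-1) + T(U)) = -24*(-(59 - 1) + 4) = -24*(-1*58 + 4) = -24*(-58 + 4) = -24*(-54) = 1296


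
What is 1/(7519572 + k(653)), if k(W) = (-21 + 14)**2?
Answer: 1/7519621 ≈ 1.3299e-7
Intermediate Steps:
k(W) = 49 (k(W) = (-7)**2 = 49)
1/(7519572 + k(653)) = 1/(7519572 + 49) = 1/7519621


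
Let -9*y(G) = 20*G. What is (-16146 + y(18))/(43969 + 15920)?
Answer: -16186/59889 ≈ -0.27027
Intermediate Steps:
y(G) = -20*G/9
(-16146 + y(18))/(43969 + 15920) = (-16146 - 20/9*18)/(43969 + 15920) = (-16146 - 40)/59889 = -16186*1/59889 = -16186/59889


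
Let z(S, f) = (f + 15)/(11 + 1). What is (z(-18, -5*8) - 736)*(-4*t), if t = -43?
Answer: -380851/3 ≈ -1.2695e+5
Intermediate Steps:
z(S, f) = 5/4 + f/12 (z(S, f) = (15 + f)/12 = (15 + f)*(1/12) = 5/4 + f/12)
(z(-18, -5*8) - 736)*(-4*t) = ((5/4 + (-5*8)/12) - 736)*(-4*(-43)) = ((5/4 + (1/12)*(-40)) - 736)*172 = ((5/4 - 10/3) - 736)*172 = (-25/12 - 736)*172 = -8857/12*172 = -380851/3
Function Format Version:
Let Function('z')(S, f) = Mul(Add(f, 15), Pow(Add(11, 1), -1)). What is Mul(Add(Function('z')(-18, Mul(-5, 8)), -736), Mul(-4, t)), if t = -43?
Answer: Rational(-380851, 3) ≈ -1.2695e+5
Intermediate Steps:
Function('z')(S, f) = Add(Rational(5, 4), Mul(Rational(1, 12), f)) (Function('z')(S, f) = Mul(Add(15, f), Pow(12, -1)) = Mul(Add(15, f), Rational(1, 12)) = Add(Rational(5, 4), Mul(Rational(1, 12), f)))
Mul(Add(Function('z')(-18, Mul(-5, 8)), -736), Mul(-4, t)) = Mul(Add(Add(Rational(5, 4), Mul(Rational(1, 12), Mul(-5, 8))), -736), Mul(-4, -43)) = Mul(Add(Add(Rational(5, 4), Mul(Rational(1, 12), -40)), -736), 172) = Mul(Add(Add(Rational(5, 4), Rational(-10, 3)), -736), 172) = Mul(Add(Rational(-25, 12), -736), 172) = Mul(Rational(-8857, 12), 172) = Rational(-380851, 3)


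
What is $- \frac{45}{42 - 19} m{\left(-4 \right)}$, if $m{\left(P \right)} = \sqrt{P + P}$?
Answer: $- \frac{90 i \sqrt{2}}{23} \approx - 5.5339 i$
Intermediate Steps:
$m{\left(P \right)} = \sqrt{2} \sqrt{P}$ ($m{\left(P \right)} = \sqrt{2 P} = \sqrt{2} \sqrt{P}$)
$- \frac{45}{42 - 19} m{\left(-4 \right)} = - \frac{45}{42 - 19} \sqrt{2} \sqrt{-4} = - \frac{45}{23} \sqrt{2} \cdot 2 i = \left(-45\right) \frac{1}{23} \cdot 2 i \sqrt{2} = - \frac{45 \cdot 2 i \sqrt{2}}{23} = - \frac{90 i \sqrt{2}}{23}$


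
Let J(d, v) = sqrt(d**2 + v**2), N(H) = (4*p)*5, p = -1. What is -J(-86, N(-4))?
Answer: -2*sqrt(1949) ≈ -88.295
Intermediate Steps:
N(H) = -20 (N(H) = (4*(-1))*5 = -4*5 = -20)
-J(-86, N(-4)) = -sqrt((-86)**2 + (-20)**2) = -sqrt(7396 + 400) = -sqrt(7796) = -2*sqrt(1949)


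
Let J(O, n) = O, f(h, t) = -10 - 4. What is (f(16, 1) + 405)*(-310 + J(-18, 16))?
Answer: -128248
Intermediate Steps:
f(h, t) = -14
(f(16, 1) + 405)*(-310 + J(-18, 16)) = (-14 + 405)*(-310 - 18) = 391*(-328) = -128248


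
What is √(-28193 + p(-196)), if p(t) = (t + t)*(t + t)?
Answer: √125471 ≈ 354.22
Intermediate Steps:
p(t) = 4*t² (p(t) = (2*t)*(2*t) = 4*t²)
√(-28193 + p(-196)) = √(-28193 + 4*(-196)²) = √(-28193 + 4*38416) = √(-28193 + 153664) = √125471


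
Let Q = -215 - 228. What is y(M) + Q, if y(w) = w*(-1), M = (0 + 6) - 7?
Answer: -442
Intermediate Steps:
Q = -443
M = -1 (M = 6 - 7 = -1)
y(w) = -w
y(M) + Q = -1*(-1) - 443 = 1 - 443 = -442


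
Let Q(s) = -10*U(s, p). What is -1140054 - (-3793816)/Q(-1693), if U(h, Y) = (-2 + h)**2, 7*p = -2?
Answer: -16377020113658/14365125 ≈ -1.1401e+6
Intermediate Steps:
p = -2/7 (p = (1/7)*(-2) = -2/7 ≈ -0.28571)
Q(s) = -10*(-2 + s)**2
-1140054 - (-3793816)/Q(-1693) = -1140054 - (-3793816)/((-10*(-2 - 1693)**2)) = -1140054 - (-3793816)/((-10*(-1695)**2)) = -1140054 - (-3793816)/((-10*2873025)) = -1140054 - (-3793816)/(-28730250) = -1140054 - (-3793816)*(-1)/28730250 = -1140054 - 1*1896908/14365125 = -1140054 - 1896908/14365125 = -16377020113658/14365125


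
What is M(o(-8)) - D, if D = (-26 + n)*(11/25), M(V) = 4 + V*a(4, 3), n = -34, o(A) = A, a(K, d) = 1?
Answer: 112/5 ≈ 22.400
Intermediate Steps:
M(V) = 4 + V (M(V) = 4 + V*1 = 4 + V)
D = -132/5 (D = (-26 - 34)*(11/25) = -660/25 = -60*11/25 = -132/5 ≈ -26.400)
M(o(-8)) - D = (4 - 8) - 1*(-132/5) = -4 + 132/5 = 112/5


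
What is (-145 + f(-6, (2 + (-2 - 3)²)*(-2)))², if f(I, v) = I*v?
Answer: 32041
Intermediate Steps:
(-145 + f(-6, (2 + (-2 - 3)²)*(-2)))² = (-145 - 6*(2 + (-2 - 3)²)*(-2))² = (-145 - 6*(2 + (-5)²)*(-2))² = (-145 - 6*(2 + 25)*(-2))² = (-145 - 162*(-2))² = (-145 - 6*(-54))² = (-145 + 324)² = 179² = 32041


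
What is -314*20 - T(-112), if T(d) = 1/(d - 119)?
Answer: -1450679/231 ≈ -6280.0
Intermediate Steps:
T(d) = 1/(-119 + d)
-314*20 - T(-112) = -314*20 - 1/(-119 - 112) = -6280 - 1/(-231) = -6280 - 1*(-1/231) = -6280 + 1/231 = -1450679/231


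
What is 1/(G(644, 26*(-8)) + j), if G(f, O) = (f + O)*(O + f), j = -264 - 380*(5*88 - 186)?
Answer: 1/93312 ≈ 1.0717e-5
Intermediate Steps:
j = -96784 (j = -264 - 380*(440 - 186) = -264 - 380*254 = -264 - 96520 = -96784)
G(f, O) = (O + f)² (G(f, O) = (O + f)*(O + f) = (O + f)²)
1/(G(644, 26*(-8)) + j) = 1/((26*(-8) + 644)² - 96784) = 1/((-208 + 644)² - 96784) = 1/(436² - 96784) = 1/(190096 - 96784) = 1/93312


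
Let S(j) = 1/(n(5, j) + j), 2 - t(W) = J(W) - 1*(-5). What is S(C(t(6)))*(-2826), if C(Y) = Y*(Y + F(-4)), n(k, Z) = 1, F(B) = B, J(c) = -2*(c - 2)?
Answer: -471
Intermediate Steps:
J(c) = 4 - 2*c (J(c) = -2*(-2 + c) = 4 - 2*c)
t(W) = -7 + 2*W (t(W) = 2 - ((4 - 2*W) - 1*(-5)) = 2 - ((4 - 2*W) + 5) = 2 - (9 - 2*W) = 2 + (-9 + 2*W) = -7 + 2*W)
C(Y) = Y*(-4 + Y) (C(Y) = Y*(Y - 4) = Y*(-4 + Y))
S(j) = 1/(1 + j)
S(C(t(6)))*(-2826) = -2826/(1 + (-7 + 2*6)*(-4 + (-7 + 2*6))) = -2826/(1 + (-7 + 12)*(-4 + (-7 + 12))) = -2826/(1 + 5*(-4 + 5)) = -2826/(1 + 5*1) = -2826/(1 + 5) = -2826/6 = (⅙)*(-2826) = -471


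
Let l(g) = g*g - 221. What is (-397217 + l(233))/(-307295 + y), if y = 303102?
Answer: 343149/4193 ≈ 81.839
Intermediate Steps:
l(g) = -221 + g² (l(g) = g² - 221 = -221 + g²)
(-397217 + l(233))/(-307295 + y) = (-397217 + (-221 + 233²))/(-307295 + 303102) = (-397217 + (-221 + 54289))/(-4193) = (-397217 + 54068)*(-1/4193) = -343149*(-1/4193) = 343149/4193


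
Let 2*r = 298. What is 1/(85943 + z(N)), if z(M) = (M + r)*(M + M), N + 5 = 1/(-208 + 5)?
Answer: 41209/3482227695 ≈ 1.1834e-5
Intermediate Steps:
r = 149 (r = (½)*298 = 149)
N = -1016/203 (N = -5 + 1/(-208 + 5) = -5 + 1/(-203) = -5 - 1/203 = -1016/203 ≈ -5.0049)
z(M) = 2*M*(149 + M) (z(M) = (M + 149)*(M + M) = (149 + M)*(2*M) = 2*M*(149 + M))
1/(85943 + z(N)) = 1/(85943 + 2*(-1016/203)*(149 - 1016/203)) = 1/(85943 + 2*(-1016/203)*(29231/203)) = 1/(85943 - 59397392/41209) = 1/(3482227695/41209) = 41209/3482227695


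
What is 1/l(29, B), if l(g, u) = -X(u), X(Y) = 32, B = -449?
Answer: -1/32 ≈ -0.031250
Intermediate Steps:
l(g, u) = -32 (l(g, u) = -1*32 = -32)
1/l(29, B) = 1/(-32) = -1/32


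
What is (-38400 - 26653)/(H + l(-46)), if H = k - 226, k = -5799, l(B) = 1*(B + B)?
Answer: 65053/6117 ≈ 10.635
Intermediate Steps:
l(B) = 2*B (l(B) = 1*(2*B) = 2*B)
H = -6025 (H = -5799 - 226 = -6025)
(-38400 - 26653)/(H + l(-46)) = (-38400 - 26653)/(-6025 + 2*(-46)) = -65053/(-6025 - 92) = -65053/(-6117) = -65053*(-1/6117) = 65053/6117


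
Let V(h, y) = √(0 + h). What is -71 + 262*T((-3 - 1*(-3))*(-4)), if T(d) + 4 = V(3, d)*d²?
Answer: -1119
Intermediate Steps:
V(h, y) = √h
T(d) = -4 + √3*d²
-71 + 262*T((-3 - 1*(-3))*(-4)) = -71 + 262*(-4 + √3*((-3 - 1*(-3))*(-4))²) = -71 + 262*(-4 + √3*((-3 + 3)*(-4))²) = -71 + 262*(-4 + √3*(0*(-4))²) = -71 + 262*(-4 + √3*0²) = -71 + 262*(-4 + √3*0) = -71 + 262*(-4 + 0) = -71 + 262*(-4) = -71 - 1048 = -1119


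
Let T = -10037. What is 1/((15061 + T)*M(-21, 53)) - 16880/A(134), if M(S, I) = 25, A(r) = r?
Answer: -1060063933/8415200 ≈ -125.97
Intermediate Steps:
1/((15061 + T)*M(-21, 53)) - 16880/A(134) = 1/((15061 - 10037)*25) - 16880/134 = (1/25)/5024 - 16880*1/134 = (1/5024)*(1/25) - 8440/67 = 1/125600 - 8440/67 = -1060063933/8415200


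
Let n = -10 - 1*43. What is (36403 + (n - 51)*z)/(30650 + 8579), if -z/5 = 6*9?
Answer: 64483/39229 ≈ 1.6438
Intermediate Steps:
z = -270 (z = -30*9 = -5*54 = -270)
n = -53 (n = -10 - 43 = -53)
(36403 + (n - 51)*z)/(30650 + 8579) = (36403 + (-53 - 51)*(-270))/(30650 + 8579) = (36403 - 104*(-270))/39229 = (36403 + 28080)*(1/39229) = 64483*(1/39229) = 64483/39229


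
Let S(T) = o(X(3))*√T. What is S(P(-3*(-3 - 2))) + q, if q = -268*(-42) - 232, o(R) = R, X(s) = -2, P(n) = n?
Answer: 11024 - 2*√15 ≈ 11016.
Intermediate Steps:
q = 11024 (q = 11256 - 232 = 11024)
S(T) = -2*√T
S(P(-3*(-3 - 2))) + q = -2*√15 + 11024 = 11024 - 2*√15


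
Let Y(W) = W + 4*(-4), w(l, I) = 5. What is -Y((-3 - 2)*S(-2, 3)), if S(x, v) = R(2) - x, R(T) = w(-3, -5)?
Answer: 51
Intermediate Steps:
R(T) = 5
S(x, v) = 5 - x
Y(W) = -16 + W (Y(W) = W - 16 = -16 + W)
-Y((-3 - 2)*S(-2, 3)) = -(-16 + (-3 - 2)*(5 - 1*(-2))) = -(-16 - 5*(5 + 2)) = -(-16 - 5*7) = -(-16 - 35) = -1*(-51) = 51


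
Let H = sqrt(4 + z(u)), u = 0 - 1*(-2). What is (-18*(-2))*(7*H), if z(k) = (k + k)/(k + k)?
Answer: 252*sqrt(5) ≈ 563.49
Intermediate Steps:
u = 2 (u = 0 + 2 = 2)
z(k) = 1 (z(k) = (2*k)/((2*k)) = (2*k)*(1/(2*k)) = 1)
H = sqrt(5) (H = sqrt(4 + 1) = sqrt(5) ≈ 2.2361)
(-18*(-2))*(7*H) = (-18*(-2))*(7*sqrt(5)) = 36*(7*sqrt(5)) = 252*sqrt(5)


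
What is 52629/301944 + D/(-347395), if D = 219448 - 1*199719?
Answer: 4108666093/34964611960 ≈ 0.11751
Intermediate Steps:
D = 19729 (D = 219448 - 199719 = 19729)
52629/301944 + D/(-347395) = 52629/301944 + 19729/(-347395) = 52629*(1/301944) + 19729*(-1/347395) = 17543/100648 - 19729/347395 = 4108666093/34964611960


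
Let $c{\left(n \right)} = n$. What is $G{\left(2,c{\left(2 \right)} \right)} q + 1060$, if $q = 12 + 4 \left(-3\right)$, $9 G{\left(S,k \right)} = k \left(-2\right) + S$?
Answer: $1060$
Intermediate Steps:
$G{\left(S,k \right)} = - \frac{2 k}{9} + \frac{S}{9}$ ($G{\left(S,k \right)} = \frac{k \left(-2\right) + S}{9} = \frac{- 2 k + S}{9} = \frac{S - 2 k}{9} = - \frac{2 k}{9} + \frac{S}{9}$)
$q = 0$ ($q = 12 - 12 = 0$)
$G{\left(2,c{\left(2 \right)} \right)} q + 1060 = \left(\left(- \frac{2}{9}\right) 2 + \frac{1}{9} \cdot 2\right) 0 + 1060 = \left(- \frac{4}{9} + \frac{2}{9}\right) 0 + 1060 = \left(- \frac{2}{9}\right) 0 + 1060 = 0 + 1060 = 1060$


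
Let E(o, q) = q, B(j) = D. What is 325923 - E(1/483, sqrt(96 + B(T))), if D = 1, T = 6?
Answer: 325923 - sqrt(97) ≈ 3.2591e+5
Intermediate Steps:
B(j) = 1
325923 - E(1/483, sqrt(96 + B(T))) = 325923 - sqrt(96 + 1) = 325923 - sqrt(97)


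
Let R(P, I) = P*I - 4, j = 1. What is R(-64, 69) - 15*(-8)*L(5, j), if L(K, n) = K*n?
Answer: -3820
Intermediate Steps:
R(P, I) = -4 + I*P (R(P, I) = I*P - 4 = -4 + I*P)
R(-64, 69) - 15*(-8)*L(5, j) = (-4 + 69*(-64)) - 15*(-8)*5*1 = (-4 - 4416) - (-120)*5 = -4420 - 1*(-600) = -4420 + 600 = -3820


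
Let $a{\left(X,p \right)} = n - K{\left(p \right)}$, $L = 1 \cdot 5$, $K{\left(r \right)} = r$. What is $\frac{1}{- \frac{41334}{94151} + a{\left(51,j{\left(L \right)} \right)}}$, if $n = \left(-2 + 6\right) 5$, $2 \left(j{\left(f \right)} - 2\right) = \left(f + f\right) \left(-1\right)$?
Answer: $\frac{94151}{2124139} \approx 0.044324$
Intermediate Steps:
$L = 5$
$j{\left(f \right)} = 2 - f$ ($j{\left(f \right)} = 2 + \frac{\left(f + f\right) \left(-1\right)}{2} = 2 + \frac{2 f \left(-1\right)}{2} = 2 + \frac{\left(-2\right) f}{2} = 2 - f$)
$n = 20$ ($n = 4 \cdot 5 = 20$)
$a{\left(X,p \right)} = 20 - p$
$\frac{1}{- \frac{41334}{94151} + a{\left(51,j{\left(L \right)} \right)}} = \frac{1}{- \frac{41334}{94151} + \left(20 - \left(2 - 5\right)\right)} = \frac{1}{\left(-41334\right) \frac{1}{94151} + \left(20 - \left(2 - 5\right)\right)} = \frac{1}{- \frac{41334}{94151} + \left(20 - -3\right)} = \frac{1}{- \frac{41334}{94151} + \left(20 + 3\right)} = \frac{1}{- \frac{41334}{94151} + 23} = \frac{1}{\frac{2124139}{94151}} = \frac{94151}{2124139}$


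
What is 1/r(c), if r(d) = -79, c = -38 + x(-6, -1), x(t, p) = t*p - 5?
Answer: -1/79 ≈ -0.012658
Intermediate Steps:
x(t, p) = -5 + p*t (x(t, p) = p*t - 5 = -5 + p*t)
c = -37 (c = -38 + (-5 - 1*(-6)) = -38 + (-5 + 6) = -38 + 1 = -37)
1/r(c) = 1/(-79) = -1/79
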